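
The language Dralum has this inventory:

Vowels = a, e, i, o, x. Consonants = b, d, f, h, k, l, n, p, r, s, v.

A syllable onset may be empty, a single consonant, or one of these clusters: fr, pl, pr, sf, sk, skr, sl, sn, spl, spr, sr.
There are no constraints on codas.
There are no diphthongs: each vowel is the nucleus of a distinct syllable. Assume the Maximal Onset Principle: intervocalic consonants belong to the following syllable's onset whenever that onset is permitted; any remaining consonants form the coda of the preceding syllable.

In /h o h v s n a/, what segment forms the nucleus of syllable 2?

a

Vowels present: o, a; each is a nucleus, giving 2 syllables.
The second nucleus (vowel 2 from the left) is /a/.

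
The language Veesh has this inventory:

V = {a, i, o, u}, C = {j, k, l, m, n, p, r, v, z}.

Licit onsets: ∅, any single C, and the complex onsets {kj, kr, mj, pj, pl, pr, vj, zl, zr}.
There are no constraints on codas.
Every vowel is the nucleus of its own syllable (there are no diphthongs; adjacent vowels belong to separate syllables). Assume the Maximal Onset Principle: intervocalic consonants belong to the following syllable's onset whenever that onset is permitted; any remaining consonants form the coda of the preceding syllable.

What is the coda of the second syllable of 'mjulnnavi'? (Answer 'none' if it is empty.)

Nuclei (vowels): u, a, i → 3 syllables.
V1 /u/ – V2 /a/: /lnn/ — longest licit onset from the right is /n/, leaving /ln/ as coda.
V2 /a/ – V3 /i/: /v/ is a single consonant, so it becomes the next onset.
Syllabification: mjuln.na.vi.
Syllable 2 is /na/: onset /n/, nucleus /a/, coda ∅.

none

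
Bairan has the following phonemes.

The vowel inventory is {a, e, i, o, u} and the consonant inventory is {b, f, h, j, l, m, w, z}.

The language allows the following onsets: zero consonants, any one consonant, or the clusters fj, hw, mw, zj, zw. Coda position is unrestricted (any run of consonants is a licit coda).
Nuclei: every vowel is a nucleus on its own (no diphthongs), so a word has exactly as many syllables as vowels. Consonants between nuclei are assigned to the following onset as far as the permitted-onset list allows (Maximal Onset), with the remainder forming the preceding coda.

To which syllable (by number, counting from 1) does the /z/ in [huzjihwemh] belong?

2

Nuclei (vowels): u, i, e → 3 syllables.
σ1/σ2 boundary: /zj/ — entire cluster is a permitted onset → onset /zj/, coda ∅.
σ2/σ3 boundary: /hw/ is a licit onset in full, so it all attaches to the next syllable.
Syllabification: hu.zji.hwemh.
The /z/ is in the onset of syllable 2 (/zji/).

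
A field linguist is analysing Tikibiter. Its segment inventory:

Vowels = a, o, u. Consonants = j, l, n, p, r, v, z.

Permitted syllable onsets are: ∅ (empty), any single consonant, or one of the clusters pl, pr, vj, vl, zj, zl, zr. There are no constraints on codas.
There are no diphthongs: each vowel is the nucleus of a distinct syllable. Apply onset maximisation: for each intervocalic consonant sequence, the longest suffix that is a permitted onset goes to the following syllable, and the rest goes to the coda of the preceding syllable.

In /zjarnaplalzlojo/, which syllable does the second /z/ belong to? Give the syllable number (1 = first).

4

Nuclei (vowels): a, a, a, o, o → 5 syllables.
V1 /a/ – V2 /a/: /rn/; trying suffixes from longest down, /n/ is the first permitted one, so coda /r/ | onset /n/.
V2 /a/ – V3 /a/: /pl/ is a licit onset in full, so it all attaches to the next syllable.
V3 /a/ – V4 /o/: /lzl/ splits as /l/ + /zl/ (/zl/ is the longest suffix that is a licit onset).
V4 /o/ – V5 /o/: /j/ → onset of the next syllable (single consonants are always licit onsets).
Putting it together: zjar.na.plal.zlo.jo.
The second /z/ is in the onset of syllable 4 (/zlo/).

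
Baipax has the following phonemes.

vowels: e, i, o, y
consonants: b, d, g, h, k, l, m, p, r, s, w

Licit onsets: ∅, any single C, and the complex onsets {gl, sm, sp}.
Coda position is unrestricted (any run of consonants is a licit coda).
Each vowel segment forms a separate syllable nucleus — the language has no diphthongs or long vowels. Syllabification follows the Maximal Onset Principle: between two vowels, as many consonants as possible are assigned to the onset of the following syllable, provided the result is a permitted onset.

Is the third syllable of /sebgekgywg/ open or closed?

closed

Vowels present: e, e, y; each is a nucleus, giving 3 syllables.
V1 /e/ – V2 /e/: /bg/; trying suffixes from longest down, /g/ is the first permitted one, so coda /b/ | onset /g/.
V2 /e/ – V3 /y/: cluster /kg/ — the longest permitted-onset suffix is /g/; onset = /g/, preceding coda = /k/.
So the parse is seb.gek.gywg.
Syllable 3 is /gywg/ with coda /wg/, so it is closed.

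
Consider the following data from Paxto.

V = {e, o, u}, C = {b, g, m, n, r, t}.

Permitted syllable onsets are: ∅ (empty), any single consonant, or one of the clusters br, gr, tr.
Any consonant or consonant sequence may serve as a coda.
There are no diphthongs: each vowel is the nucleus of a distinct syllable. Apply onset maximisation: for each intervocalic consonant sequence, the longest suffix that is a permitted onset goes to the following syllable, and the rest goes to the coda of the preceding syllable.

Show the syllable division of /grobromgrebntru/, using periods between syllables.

Vowels present: o, o, e, u; each is a nucleus, giving 4 syllables.
V1 /o/ – V2 /o/: /br/ is a licit onset in full, so it all attaches to the next syllable.
V2 /o/ – V3 /e/: cluster /mgr/ — the longest permitted-onset suffix is /gr/; onset = /gr/, preceding coda = /m/.
V3 /e/ – V4 /u/: /bntr/; trying suffixes from longest down, /tr/ is the first permitted one, so coda /bn/ | onset /tr/.

gro.brom.grebn.tru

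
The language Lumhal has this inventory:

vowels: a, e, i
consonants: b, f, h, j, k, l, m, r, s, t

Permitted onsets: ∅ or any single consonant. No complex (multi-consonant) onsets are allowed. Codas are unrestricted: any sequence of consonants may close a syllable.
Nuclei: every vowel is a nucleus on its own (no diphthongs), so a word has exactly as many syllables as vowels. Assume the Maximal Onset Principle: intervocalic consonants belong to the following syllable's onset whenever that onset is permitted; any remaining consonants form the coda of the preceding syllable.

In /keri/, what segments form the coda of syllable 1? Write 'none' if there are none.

none

The vowels are e, i — 2 nuclei, so 2 syllables.
V1 /e/ – V2 /i/: just /r/ — single C goes to the following onset.
Putting it together: ke.ri.
Syllable 1 is /ke/: onset /k/, nucleus /e/, coda ∅.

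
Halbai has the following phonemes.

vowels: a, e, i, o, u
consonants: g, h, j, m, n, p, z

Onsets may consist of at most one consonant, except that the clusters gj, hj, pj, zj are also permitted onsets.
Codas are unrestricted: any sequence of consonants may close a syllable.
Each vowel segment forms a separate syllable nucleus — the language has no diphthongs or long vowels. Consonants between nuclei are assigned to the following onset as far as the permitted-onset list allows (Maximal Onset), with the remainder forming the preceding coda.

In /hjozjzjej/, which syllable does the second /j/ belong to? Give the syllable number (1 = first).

The vowels are o, e — 2 nuclei, so 2 syllables.
/o…e/ gap (V1→V2): /zjzj/; trying suffixes from longest down, /zj/ is the first permitted one, so coda /zj/ | onset /zj/.
Result: hjozj.zjej.
The second /j/ is in the coda of syllable 1 (/hjozj/).

1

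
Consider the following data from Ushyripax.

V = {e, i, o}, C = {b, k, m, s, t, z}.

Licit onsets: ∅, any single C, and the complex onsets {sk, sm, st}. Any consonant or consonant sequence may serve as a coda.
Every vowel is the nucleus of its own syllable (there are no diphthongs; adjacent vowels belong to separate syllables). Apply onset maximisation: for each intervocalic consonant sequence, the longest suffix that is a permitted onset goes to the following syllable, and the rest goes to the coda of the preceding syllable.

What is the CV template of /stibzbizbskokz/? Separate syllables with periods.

The vowels are i, i, o — 3 nuclei, so 3 syllables.
Between /i/ (V1) and /i/ (V2): cluster /bzb/ — the longest permitted-onset suffix is /b/; onset = /b/, preceding coda = /bz/.
Between /i/ (V2) and /o/ (V3): /zbsk/ — longest licit onset from the right is /sk/, leaving /zb/ as coda.
Result: stibz.bizb.skokz.
Mapping each syllable to C/V: /stibz/ → CCVCC, /bizb/ → CVCC, /skokz/ → CCVCC.

CCVCC.CVCC.CCVCC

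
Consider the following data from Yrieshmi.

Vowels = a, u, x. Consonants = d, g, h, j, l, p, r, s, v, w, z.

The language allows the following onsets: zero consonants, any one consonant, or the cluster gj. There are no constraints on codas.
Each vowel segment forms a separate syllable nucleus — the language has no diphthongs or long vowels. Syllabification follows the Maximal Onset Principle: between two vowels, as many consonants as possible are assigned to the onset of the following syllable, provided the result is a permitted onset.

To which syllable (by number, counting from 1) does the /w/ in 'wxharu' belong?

Nuclei (vowels): x, a, u → 3 syllables.
V1 /x/ – V2 /a/: /h/ is a single consonant, so it becomes the next onset.
V2 /a/ – V3 /u/: /r/ is a single consonant, so it becomes the next onset.
Syllabification: wx.ha.ru.
The /w/ is in the onset of syllable 1 (/wx/).

1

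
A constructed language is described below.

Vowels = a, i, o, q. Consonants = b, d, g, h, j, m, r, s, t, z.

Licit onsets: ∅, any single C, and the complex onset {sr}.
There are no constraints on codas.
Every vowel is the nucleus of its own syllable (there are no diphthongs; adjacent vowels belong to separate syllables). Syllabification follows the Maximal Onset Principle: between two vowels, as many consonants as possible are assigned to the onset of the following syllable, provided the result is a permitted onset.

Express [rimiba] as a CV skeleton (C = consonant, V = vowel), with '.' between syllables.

Nuclei (vowels): i, i, a → 3 syllables.
σ1/σ2 boundary: just /m/ — single C goes to the following onset.
σ2/σ3 boundary: just /b/ — single C goes to the following onset.
Syllabification: ri.mi.ba.
Mapping each syllable to C/V: /ri/ → CV, /mi/ → CV, /ba/ → CV.

CV.CV.CV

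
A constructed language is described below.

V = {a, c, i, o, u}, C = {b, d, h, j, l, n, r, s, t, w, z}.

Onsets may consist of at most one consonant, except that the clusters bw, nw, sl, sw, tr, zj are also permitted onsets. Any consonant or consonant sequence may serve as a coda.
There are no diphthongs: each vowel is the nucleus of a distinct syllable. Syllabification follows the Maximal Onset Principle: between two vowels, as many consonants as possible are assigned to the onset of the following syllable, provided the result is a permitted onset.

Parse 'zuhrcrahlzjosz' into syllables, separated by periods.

The vowels are u, c, a, o — 4 nuclei, so 4 syllables.
/u…c/ gap (V1→V2): /hr/ splits as /h/ + /r/ (/r/ is the longest suffix that is a licit onset).
/c…a/ gap (V2→V3): just /r/ — single C goes to the following onset.
/a…o/ gap (V3→V4): /hlzj/ — longest licit onset from the right is /zj/, leaving /hl/ as coda.

zuh.rc.rahl.zjosz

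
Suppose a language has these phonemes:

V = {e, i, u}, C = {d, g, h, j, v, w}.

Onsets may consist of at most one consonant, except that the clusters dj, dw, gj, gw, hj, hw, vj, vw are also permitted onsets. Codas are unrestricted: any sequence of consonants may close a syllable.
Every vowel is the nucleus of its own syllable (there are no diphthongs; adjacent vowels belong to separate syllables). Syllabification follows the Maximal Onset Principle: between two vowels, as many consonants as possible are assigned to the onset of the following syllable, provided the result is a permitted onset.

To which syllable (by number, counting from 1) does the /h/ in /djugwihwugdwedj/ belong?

Vowels present: u, i, u, e; each is a nucleus, giving 4 syllables.
/u…i/ gap (V1→V2): /gw/ is a licit onset in full, so it all attaches to the next syllable.
/i…u/ gap (V2→V3): cluster /hw/ — /hw/ is itself a permitted onset, so the whole cluster goes right; preceding coda = ∅.
/u…e/ gap (V3→V4): cluster /gdw/ — the longest permitted-onset suffix is /dw/; onset = /dw/, preceding coda = /g/.
So the parse is dju.gwi.hwug.dwedj.
The /h/ is in the onset of syllable 3 (/hwug/).

3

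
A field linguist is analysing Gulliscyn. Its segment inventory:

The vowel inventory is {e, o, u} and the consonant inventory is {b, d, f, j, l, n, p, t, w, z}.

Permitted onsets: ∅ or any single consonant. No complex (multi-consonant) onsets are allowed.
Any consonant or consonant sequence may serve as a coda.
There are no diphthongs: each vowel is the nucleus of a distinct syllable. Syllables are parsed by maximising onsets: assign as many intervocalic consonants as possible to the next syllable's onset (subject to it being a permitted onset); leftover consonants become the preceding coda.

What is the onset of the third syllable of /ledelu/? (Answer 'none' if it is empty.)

The vowels are e, e, u — 3 nuclei, so 3 syllables.
V1 /e/ – V2 /e/: /d/ is a single consonant, so it becomes the next onset.
V2 /e/ – V3 /u/: /l/ is a single consonant, so it becomes the next onset.
Syllabification: le.de.lu.
Syllable 3 is /lu/: onset /l/, nucleus /u/, coda ∅.

l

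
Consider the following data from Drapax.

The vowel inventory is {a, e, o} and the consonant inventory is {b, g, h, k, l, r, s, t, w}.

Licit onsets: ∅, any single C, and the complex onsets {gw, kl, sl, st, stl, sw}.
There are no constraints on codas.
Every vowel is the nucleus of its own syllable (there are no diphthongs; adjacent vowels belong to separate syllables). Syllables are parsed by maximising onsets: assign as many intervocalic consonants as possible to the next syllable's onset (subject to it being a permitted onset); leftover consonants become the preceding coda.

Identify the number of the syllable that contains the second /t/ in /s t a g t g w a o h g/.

1

Vowels present: a, a, o; each is a nucleus, giving 3 syllables.
/a…a/ gap (V1→V2): /gtgw/ — longest licit onset from the right is /gw/, leaving /gt/ as coda.
/a…o/ gap (V2→V3): no consonants, so the boundary falls immediately after /a/.
Syllabification: stagt.gwa.ohg.
The second /t/ is in the coda of syllable 1 (/stagt/).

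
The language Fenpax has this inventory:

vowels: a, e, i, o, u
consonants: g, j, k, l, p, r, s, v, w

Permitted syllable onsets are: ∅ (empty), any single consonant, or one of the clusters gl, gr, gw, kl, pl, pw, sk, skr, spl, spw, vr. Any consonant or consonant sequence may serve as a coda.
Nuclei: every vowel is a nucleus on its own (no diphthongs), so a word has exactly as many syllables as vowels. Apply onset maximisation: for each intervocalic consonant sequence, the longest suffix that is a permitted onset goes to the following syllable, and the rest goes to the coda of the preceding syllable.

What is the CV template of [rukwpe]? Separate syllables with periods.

CVCC.CV

Vowels present: u, e; each is a nucleus, giving 2 syllables.
Between /u/ (V1) and /e/ (V2): /kwp/ — longest licit onset from the right is /p/, leaving /kw/ as coda.
Result: rukw.pe.
Mapping each syllable to C/V: /rukw/ → CVCC, /pe/ → CV.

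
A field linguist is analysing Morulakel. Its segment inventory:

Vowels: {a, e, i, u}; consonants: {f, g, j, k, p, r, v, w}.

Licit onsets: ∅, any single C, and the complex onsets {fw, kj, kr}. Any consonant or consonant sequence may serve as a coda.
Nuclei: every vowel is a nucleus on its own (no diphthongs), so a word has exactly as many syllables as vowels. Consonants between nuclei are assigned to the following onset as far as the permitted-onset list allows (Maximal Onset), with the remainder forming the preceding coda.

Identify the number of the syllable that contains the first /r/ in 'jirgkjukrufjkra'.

The vowels are i, u, u, a — 4 nuclei, so 4 syllables.
V1 /i/ – V2 /u/: /rgkj/ splits as /rg/ + /kj/ (/kj/ is the longest suffix that is a licit onset).
V2 /u/ – V3 /u/: /kr/ — entire cluster is a permitted onset → onset /kr/, coda ∅.
V3 /u/ – V4 /a/: cluster /fjkr/ — the longest permitted-onset suffix is /kr/; onset = /kr/, preceding coda = /fj/.
So the parse is jirg.kju.krufj.kra.
The first /r/ is in the coda of syllable 1 (/jirg/).

1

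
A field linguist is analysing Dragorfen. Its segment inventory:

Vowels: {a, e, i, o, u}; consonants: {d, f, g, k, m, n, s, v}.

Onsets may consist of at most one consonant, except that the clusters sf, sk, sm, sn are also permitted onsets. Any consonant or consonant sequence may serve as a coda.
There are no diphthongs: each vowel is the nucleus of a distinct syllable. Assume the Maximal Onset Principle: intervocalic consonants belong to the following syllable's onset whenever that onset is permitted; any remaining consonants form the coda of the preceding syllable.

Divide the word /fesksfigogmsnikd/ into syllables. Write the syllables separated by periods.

fesk.sfi.gogm.snikd

Nuclei (vowels): e, i, o, i → 4 syllables.
Between /e/ (V1) and /i/ (V2): cluster /sksf/ — the longest permitted-onset suffix is /sf/; onset = /sf/, preceding coda = /sk/.
Between /i/ (V2) and /o/ (V3): just /g/ — single C goes to the following onset.
Between /o/ (V3) and /i/ (V4): cluster /gmsn/ — the longest permitted-onset suffix is /sn/; onset = /sn/, preceding coda = /gm/.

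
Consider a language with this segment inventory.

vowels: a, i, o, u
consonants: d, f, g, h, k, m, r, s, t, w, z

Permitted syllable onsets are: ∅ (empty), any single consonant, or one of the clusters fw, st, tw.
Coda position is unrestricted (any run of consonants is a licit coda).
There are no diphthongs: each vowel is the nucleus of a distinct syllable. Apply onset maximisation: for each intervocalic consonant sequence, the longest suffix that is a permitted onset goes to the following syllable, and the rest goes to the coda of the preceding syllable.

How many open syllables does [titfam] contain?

0

Vowels present: i, a; each is a nucleus, giving 2 syllables.
V1 /i/ – V2 /a/: /tf/ — longest licit onset from the right is /f/, leaving /t/ as coda.
Syllabification: tit.fam.
Classifying each syllable: /tit/ (closed), /fam/ (closed).
Open syllables: 0.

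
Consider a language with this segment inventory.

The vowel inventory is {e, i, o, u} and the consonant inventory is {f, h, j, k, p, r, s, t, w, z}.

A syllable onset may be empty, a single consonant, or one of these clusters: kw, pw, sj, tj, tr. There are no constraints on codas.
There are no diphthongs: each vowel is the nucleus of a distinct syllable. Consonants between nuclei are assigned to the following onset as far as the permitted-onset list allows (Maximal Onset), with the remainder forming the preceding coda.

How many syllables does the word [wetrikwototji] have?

Vowels present: e, i, o, o, i; each is a nucleus, giving 5 syllables.

5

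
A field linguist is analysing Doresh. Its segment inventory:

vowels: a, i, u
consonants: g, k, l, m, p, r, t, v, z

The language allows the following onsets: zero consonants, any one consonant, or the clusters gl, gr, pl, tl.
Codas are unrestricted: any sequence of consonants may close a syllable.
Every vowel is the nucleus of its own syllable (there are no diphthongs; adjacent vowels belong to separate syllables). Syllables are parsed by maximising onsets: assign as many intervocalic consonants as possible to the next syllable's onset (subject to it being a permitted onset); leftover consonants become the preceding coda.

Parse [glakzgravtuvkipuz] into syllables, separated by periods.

Vowels present: a, a, u, i, u; each is a nucleus, giving 5 syllables.
V1 /a/ – V2 /a/: cluster /kzgr/ — the longest permitted-onset suffix is /gr/; onset = /gr/, preceding coda = /kz/.
V2 /a/ – V3 /u/: /vt/; trying suffixes from longest down, /t/ is the first permitted one, so coda /v/ | onset /t/.
V3 /u/ – V4 /i/: cluster /vk/ — the longest permitted-onset suffix is /k/; onset = /k/, preceding coda = /v/.
V4 /i/ – V5 /u/: just /p/ — single C goes to the following onset.

glakz.grav.tuv.ki.puz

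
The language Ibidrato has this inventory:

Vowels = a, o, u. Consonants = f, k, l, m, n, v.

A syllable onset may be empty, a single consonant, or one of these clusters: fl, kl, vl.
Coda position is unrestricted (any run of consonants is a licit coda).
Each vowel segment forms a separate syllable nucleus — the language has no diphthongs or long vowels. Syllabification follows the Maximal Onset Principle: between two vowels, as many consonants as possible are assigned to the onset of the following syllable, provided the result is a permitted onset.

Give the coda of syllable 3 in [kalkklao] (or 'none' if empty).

Nuclei (vowels): a, a, o → 3 syllables.
σ1/σ2 boundary: cluster /lkkl/ — the longest permitted-onset suffix is /kl/; onset = /kl/, preceding coda = /lk/.
σ2/σ3 boundary: hiatus — the boundary sits between the two vowels.
Putting it together: kalk.kla.o.
Syllable 3 is /o/: onset ∅, nucleus /o/, coda ∅.

none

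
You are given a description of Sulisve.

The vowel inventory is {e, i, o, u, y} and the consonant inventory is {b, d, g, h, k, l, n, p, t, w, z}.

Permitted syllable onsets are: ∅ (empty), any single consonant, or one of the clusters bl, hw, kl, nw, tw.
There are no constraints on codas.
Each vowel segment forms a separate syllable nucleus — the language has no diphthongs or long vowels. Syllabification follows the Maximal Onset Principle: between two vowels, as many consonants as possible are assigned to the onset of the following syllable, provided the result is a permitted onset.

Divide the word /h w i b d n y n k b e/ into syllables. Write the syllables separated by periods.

hwibd.nynk.be

Nuclei (vowels): i, y, e → 3 syllables.
Between /i/ (V1) and /y/ (V2): /bdn/; trying suffixes from longest down, /n/ is the first permitted one, so coda /bd/ | onset /n/.
Between /y/ (V2) and /e/ (V3): cluster /nkb/ — the longest permitted-onset suffix is /b/; onset = /b/, preceding coda = /nk/.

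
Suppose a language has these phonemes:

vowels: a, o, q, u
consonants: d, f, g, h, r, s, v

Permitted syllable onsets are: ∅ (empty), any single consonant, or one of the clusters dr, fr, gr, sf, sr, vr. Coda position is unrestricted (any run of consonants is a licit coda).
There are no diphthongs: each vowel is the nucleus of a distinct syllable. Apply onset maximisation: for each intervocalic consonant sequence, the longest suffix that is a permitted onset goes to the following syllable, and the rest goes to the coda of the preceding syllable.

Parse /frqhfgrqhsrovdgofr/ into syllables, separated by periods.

The vowels are q, q, o, o — 4 nuclei, so 4 syllables.
V1 /q/ – V2 /q/: /hfgr/ splits as /hf/ + /gr/ (/gr/ is the longest suffix that is a licit onset).
V2 /q/ – V3 /o/: cluster /hsr/ — the longest permitted-onset suffix is /sr/; onset = /sr/, preceding coda = /h/.
V3 /o/ – V4 /o/: /vdg/ splits as /vd/ + /g/ (/g/ is the longest suffix that is a licit onset).

frqhf.grqh.srovd.gofr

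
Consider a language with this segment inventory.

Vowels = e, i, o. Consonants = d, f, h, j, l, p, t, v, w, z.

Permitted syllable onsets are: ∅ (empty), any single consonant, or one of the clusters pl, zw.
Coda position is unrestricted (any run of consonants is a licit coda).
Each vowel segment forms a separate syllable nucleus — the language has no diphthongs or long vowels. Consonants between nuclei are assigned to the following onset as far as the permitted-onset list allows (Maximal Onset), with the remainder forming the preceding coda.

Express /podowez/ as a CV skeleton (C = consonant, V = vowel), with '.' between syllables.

CV.CV.CVC

Nuclei (vowels): o, o, e → 3 syllables.
σ1/σ2 boundary: /d/ → onset of the next syllable (single consonants are always licit onsets).
σ2/σ3 boundary: /w/ is a single consonant, so it becomes the next onset.
So the parse is po.do.wez.
Mapping each syllable to C/V: /po/ → CV, /do/ → CV, /wez/ → CVC.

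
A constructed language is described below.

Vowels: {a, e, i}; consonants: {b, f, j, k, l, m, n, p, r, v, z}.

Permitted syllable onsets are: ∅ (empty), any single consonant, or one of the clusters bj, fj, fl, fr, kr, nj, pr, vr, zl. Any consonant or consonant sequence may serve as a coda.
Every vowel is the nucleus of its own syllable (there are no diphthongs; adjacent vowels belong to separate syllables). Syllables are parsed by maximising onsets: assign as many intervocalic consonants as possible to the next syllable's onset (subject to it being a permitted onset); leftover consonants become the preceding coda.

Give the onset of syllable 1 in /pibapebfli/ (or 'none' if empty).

Vowels present: i, a, e, i; each is a nucleus, giving 4 syllables.
σ1/σ2 boundary: /b/ → onset of the next syllable (single consonants are always licit onsets).
σ2/σ3 boundary: /p/ → onset of the next syllable (single consonants are always licit onsets).
σ3/σ4 boundary: cluster /bfl/ — the longest permitted-onset suffix is /fl/; onset = /fl/, preceding coda = /b/.
Syllabification: pi.ba.peb.fli.
Syllable 1 is /pi/: onset /p/, nucleus /i/, coda ∅.

p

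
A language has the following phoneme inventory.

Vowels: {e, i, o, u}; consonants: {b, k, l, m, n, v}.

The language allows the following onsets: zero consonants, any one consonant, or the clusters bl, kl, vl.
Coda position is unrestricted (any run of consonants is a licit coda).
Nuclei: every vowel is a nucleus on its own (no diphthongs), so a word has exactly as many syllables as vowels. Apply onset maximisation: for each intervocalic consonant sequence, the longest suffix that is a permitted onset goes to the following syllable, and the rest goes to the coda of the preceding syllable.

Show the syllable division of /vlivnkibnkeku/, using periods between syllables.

The vowels are i, i, e, u — 4 nuclei, so 4 syllables.
/i…i/ gap (V1→V2): /vnk/; trying suffixes from longest down, /k/ is the first permitted one, so coda /vn/ | onset /k/.
/i…e/ gap (V2→V3): /bnk/ splits as /bn/ + /k/ (/k/ is the longest suffix that is a licit onset).
/e…u/ gap (V3→V4): /k/ is a single consonant, so it becomes the next onset.

vlivn.kibn.ke.ku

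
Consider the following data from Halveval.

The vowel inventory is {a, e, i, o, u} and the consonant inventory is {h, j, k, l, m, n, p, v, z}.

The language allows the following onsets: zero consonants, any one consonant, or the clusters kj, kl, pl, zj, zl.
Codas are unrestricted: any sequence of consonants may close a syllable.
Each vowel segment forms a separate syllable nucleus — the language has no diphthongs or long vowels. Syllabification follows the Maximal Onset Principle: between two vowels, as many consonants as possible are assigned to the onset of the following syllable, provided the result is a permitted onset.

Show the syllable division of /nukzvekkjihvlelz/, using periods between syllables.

nukz.vek.kjihv.lelz

The vowels are u, e, i, e — 4 nuclei, so 4 syllables.
V1 /u/ – V2 /e/: /kzv/; trying suffixes from longest down, /v/ is the first permitted one, so coda /kz/ | onset /v/.
V2 /e/ – V3 /i/: /kkj/ splits as /k/ + /kj/ (/kj/ is the longest suffix that is a licit onset).
V3 /i/ – V4 /e/: cluster /hvl/ — the longest permitted-onset suffix is /l/; onset = /l/, preceding coda = /hv/.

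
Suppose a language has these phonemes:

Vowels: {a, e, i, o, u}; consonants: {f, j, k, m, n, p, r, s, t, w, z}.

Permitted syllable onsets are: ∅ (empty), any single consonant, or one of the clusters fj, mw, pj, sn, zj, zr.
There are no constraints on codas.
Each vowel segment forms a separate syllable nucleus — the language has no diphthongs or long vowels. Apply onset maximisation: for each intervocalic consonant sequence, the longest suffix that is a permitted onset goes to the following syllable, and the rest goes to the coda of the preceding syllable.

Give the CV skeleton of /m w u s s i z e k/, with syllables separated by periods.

CCVC.CV.CVC

Nuclei (vowels): u, i, e → 3 syllables.
Between /u/ (V1) and /i/ (V2): /ss/ splits as /s/ + /s/ (/s/ is the longest suffix that is a licit onset).
Between /i/ (V2) and /e/ (V3): just /z/ — single C goes to the following onset.
Result: mwus.si.zek.
Mapping each syllable to C/V: /mwus/ → CCVC, /si/ → CV, /zek/ → CVC.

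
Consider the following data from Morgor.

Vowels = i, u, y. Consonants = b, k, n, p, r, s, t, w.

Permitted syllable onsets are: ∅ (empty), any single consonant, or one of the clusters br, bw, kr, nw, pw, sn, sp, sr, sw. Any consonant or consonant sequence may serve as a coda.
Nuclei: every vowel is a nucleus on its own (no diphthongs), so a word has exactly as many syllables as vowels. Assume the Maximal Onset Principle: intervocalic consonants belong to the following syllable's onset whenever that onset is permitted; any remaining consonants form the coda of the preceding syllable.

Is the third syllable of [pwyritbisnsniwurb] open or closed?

closed

Vowels present: y, i, i, i, u; each is a nucleus, giving 5 syllables.
σ1/σ2 boundary: /r/ is a single consonant, so it becomes the next onset.
σ2/σ3 boundary: /tb/ splits as /t/ + /b/ (/b/ is the longest suffix that is a licit onset).
σ3/σ4 boundary: /snsn/; trying suffixes from longest down, /sn/ is the first permitted one, so coda /sn/ | onset /sn/.
σ4/σ5 boundary: just /w/ — single C goes to the following onset.
Syllabification: pwy.rit.bisn.sni.wurb.
Syllable 3 is /bisn/ with coda /sn/, so it is closed.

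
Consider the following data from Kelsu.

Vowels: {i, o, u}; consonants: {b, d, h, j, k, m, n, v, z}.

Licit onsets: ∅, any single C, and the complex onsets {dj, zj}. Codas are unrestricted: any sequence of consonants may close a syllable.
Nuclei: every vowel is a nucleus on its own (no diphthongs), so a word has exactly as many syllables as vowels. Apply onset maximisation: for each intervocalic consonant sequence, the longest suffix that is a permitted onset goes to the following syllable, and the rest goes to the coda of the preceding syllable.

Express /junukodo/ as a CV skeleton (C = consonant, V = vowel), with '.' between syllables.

Vowels present: u, u, o, o; each is a nucleus, giving 4 syllables.
/u…u/ gap (V1→V2): /n/ → onset of the next syllable (single consonants are always licit onsets).
/u…o/ gap (V2→V3): /k/ → onset of the next syllable (single consonants are always licit onsets).
/o…o/ gap (V3→V4): /d/ → onset of the next syllable (single consonants are always licit onsets).
Syllabification: ju.nu.ko.do.
Mapping each syllable to C/V: /ju/ → CV, /nu/ → CV, /ko/ → CV, /do/ → CV.

CV.CV.CV.CV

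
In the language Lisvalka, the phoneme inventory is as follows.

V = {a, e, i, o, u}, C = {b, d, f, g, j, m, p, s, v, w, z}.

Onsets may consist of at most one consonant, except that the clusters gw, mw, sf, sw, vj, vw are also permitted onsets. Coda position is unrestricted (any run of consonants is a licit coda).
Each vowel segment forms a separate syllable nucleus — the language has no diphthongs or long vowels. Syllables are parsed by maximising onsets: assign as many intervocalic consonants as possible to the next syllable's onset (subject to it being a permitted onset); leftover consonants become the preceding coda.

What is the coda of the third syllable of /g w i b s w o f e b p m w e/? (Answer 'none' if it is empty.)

bp

The vowels are i, o, e, e — 4 nuclei, so 4 syllables.
/i…o/ gap (V1→V2): cluster /bsw/ — the longest permitted-onset suffix is /sw/; onset = /sw/, preceding coda = /b/.
/o…e/ gap (V2→V3): /f/ → onset of the next syllable (single consonants are always licit onsets).
/e…e/ gap (V3→V4): /bpmw/ — longest licit onset from the right is /mw/, leaving /bp/ as coda.
Syllabification: gwib.swo.febp.mwe.
Syllable 3 is /febp/: onset /f/, nucleus /e/, coda /bp/.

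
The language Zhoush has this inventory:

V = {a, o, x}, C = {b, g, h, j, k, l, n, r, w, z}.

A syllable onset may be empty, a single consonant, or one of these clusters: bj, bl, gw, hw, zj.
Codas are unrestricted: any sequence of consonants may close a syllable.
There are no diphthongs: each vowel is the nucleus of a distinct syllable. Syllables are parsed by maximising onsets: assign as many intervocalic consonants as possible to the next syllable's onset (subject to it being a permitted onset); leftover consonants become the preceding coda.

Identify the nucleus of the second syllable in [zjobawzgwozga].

a

Nuclei (vowels): o, a, o, a → 4 syllables.
The second nucleus (vowel 2 from the left) is /a/.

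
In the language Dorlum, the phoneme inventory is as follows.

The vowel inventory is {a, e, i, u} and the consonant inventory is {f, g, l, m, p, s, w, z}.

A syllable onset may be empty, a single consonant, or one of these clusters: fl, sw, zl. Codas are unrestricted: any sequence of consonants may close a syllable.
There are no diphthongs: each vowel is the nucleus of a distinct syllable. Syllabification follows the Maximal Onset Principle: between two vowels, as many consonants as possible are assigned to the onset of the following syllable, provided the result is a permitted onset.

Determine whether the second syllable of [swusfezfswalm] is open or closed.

closed

Nuclei (vowels): u, e, a → 3 syllables.
σ1/σ2 boundary: /sf/ — longest licit onset from the right is /f/, leaving /s/ as coda.
σ2/σ3 boundary: /zfsw/; trying suffixes from longest down, /sw/ is the first permitted one, so coda /zf/ | onset /sw/.
Putting it together: swus.fezf.swalm.
Syllable 2 is /fezf/ with coda /zf/, so it is closed.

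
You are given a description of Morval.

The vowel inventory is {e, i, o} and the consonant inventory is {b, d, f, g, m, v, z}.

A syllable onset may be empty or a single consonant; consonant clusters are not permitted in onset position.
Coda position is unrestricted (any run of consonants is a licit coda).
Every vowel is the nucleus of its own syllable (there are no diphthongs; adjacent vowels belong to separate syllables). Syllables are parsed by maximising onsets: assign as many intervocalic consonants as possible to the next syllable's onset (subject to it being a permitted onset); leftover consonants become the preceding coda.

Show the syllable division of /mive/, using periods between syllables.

mi.ve

Vowels present: i, e; each is a nucleus, giving 2 syllables.
Between /i/ (V1) and /e/ (V2): /v/ is a single consonant, so it becomes the next onset.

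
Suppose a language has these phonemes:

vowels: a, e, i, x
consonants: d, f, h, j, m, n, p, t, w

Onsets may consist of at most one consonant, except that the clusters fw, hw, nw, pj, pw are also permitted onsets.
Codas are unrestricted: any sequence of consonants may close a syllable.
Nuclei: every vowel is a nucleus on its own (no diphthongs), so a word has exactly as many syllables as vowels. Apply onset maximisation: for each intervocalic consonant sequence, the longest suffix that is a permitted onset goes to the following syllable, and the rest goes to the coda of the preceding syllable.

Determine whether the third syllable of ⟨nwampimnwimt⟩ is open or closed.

closed

Vowels present: a, i, i; each is a nucleus, giving 3 syllables.
/a…i/ gap (V1→V2): /mp/; trying suffixes from longest down, /p/ is the first permitted one, so coda /m/ | onset /p/.
/i…i/ gap (V2→V3): /mnw/ — longest licit onset from the right is /nw/, leaving /m/ as coda.
Putting it together: nwam.pim.nwimt.
Syllable 3 is /nwimt/ with coda /mt/, so it is closed.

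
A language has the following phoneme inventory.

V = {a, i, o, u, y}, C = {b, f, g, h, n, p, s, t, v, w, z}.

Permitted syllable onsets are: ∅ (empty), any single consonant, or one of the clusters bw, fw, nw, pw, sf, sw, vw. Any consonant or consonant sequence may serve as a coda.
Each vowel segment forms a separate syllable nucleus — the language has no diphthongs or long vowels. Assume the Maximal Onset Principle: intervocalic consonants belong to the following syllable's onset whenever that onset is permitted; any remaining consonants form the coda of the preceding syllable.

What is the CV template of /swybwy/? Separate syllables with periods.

CCV.CCV

Nuclei (vowels): y, y → 2 syllables.
σ1/σ2 boundary: /bw/ — entire cluster is a permitted onset → onset /bw/, coda ∅.
Result: swy.bwy.
Mapping each syllable to C/V: /swy/ → CCV, /bwy/ → CCV.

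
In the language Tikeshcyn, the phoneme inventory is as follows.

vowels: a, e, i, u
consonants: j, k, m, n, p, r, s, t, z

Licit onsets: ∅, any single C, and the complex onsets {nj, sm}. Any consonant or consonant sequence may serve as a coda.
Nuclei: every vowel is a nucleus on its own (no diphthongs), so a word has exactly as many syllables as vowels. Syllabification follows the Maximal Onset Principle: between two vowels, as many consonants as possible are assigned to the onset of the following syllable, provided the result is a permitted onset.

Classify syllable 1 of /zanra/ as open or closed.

Vowels present: a, a; each is a nucleus, giving 2 syllables.
V1 /a/ – V2 /a/: /nr/ splits as /n/ + /r/ (/r/ is the longest suffix that is a licit onset).
Putting it together: zan.ra.
Syllable 1 is /zan/ with coda /n/, so it is closed.

closed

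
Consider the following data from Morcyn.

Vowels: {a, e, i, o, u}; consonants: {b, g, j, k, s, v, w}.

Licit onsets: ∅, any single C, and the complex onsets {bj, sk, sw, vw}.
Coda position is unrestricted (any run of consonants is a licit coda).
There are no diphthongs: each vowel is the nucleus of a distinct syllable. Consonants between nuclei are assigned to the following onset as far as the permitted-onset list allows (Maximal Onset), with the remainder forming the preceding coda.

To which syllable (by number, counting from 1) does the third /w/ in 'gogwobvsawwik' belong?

Nuclei (vowels): o, o, a, i → 4 syllables.
/o…o/ gap (V1→V2): cluster /gw/ — the longest permitted-onset suffix is /w/; onset = /w/, preceding coda = /g/.
/o…a/ gap (V2→V3): /bvs/ splits as /bv/ + /s/ (/s/ is the longest suffix that is a licit onset).
/a…i/ gap (V3→V4): /ww/ — longest licit onset from the right is /w/, leaving /w/ as coda.
So the parse is gog.wobv.saw.wik.
The third /w/ is in the onset of syllable 4 (/wik/).

4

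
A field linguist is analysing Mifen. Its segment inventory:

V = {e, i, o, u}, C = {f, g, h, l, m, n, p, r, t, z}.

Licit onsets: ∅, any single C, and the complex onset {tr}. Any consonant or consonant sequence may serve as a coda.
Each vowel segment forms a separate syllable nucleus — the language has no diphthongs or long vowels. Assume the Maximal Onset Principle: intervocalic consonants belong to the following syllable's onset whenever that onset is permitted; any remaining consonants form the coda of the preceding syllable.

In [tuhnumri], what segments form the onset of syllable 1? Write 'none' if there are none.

Nuclei (vowels): u, u, i → 3 syllables.
/u…u/ gap (V1→V2): /hn/ — longest licit onset from the right is /n/, leaving /h/ as coda.
/u…i/ gap (V2→V3): /mr/ — longest licit onset from the right is /r/, leaving /m/ as coda.
Result: tuh.num.ri.
Syllable 1 is /tuh/: onset /t/, nucleus /u/, coda /h/.

t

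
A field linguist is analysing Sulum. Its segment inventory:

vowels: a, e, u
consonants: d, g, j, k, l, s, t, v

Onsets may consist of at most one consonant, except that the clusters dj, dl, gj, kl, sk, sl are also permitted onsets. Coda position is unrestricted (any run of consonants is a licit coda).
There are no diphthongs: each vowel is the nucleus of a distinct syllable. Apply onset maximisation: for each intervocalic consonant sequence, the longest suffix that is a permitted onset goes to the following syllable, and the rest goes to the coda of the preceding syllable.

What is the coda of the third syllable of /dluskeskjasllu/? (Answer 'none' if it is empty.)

sl

The vowels are u, e, a, u — 4 nuclei, so 4 syllables.
/u…e/ gap (V1→V2): /sk/ is a licit onset in full, so it all attaches to the next syllable.
/e…a/ gap (V2→V3): /skj/ splits as /sk/ + /j/ (/j/ is the longest suffix that is a licit onset).
/a…u/ gap (V3→V4): /sll/ splits as /sl/ + /l/ (/l/ is the longest suffix that is a licit onset).
So the parse is dlu.skesk.jasl.lu.
Syllable 3 is /jasl/: onset /j/, nucleus /a/, coda /sl/.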